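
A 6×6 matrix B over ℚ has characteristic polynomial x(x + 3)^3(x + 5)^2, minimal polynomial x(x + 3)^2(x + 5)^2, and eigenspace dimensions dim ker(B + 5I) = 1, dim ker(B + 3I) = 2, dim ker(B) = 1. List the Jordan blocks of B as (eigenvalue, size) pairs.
Jordan blocks: (-5, 2), (-3, 2), (-3, 1), (0, 1)

λ = -5: algebraic multiplicity 2 (exponent in χ_B), largest block size 2 (exponent in m_B), 1 block (geometric multiplicity). This forces block sizes [2].
λ = -3: algebraic multiplicity 3 (exponent in χ_B), largest block size 2 (exponent in m_B), 2 blocks (geometric multiplicity). These force block sizes [2, 1].
λ = 0: algebraic multiplicity 1 (exponent in χ_B), largest block size 1 (exponent in m_B), 1 block (geometric multiplicity). This forces block sizes [1].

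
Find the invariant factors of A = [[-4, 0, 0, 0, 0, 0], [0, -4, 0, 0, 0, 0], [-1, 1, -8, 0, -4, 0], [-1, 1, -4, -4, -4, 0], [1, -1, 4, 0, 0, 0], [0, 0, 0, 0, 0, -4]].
The Jordan structure of A has elementary divisors (x + 4)^2, (x + 4), (x + 4), (x + 4), (x + 4). Arranging the block sizes at each eigenvalue in decreasing order and taking row products gives the invariant factors.

Invariant factors (smallest first, each dividing the next): x + 4, x + 4, x + 4, x + 4, (x + 4)^2.

Check: the last factor (x + 4)^2 is the minimal polynomial, and the product (x + 4)^6 is the characteristic polynomial.

x + 4, x + 4, x + 4, x + 4, (x + 4)^2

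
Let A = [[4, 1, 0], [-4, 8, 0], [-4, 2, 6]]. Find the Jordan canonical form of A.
The characteristic polynomial is det(xI - A) = (x - 6)^3, so the eigenvalues are 6 (algebraic multiplicity 3).

For λ = 6: rank(A - 6I) = 1, rank((A - 6I)^2) = 0. The eigenspace has dimension 3 - 1 = 2, so there are 2 Jordan blocks; the rank sequence gives block sizes [2, 1].

Assembling the blocks gives the Jordan form J above.

J = [[6, 1, 0], [0, 6, 0], [0, 0, 6]]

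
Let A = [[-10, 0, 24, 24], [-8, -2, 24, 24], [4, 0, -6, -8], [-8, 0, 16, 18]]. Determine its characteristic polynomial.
xI - A = [[x + 10, 0, -24, -24], [8, x + 2, -24, -24], [-4, 0, x + 6, 8], [8, 0, -16, x - 18]].

Expanding det(xI - A) along the first row:
det(xI - A) = + (x + 10)·det([[x + 2, -24, -24], [0, x + 6, 8], [0, -16, x - 18]]) - (0)·det([[8, -24, -24], [-4, x + 6, 8], [8, -16, x - 18]]) + (-24)·det([[8, x + 2, -24], [-4, 0, 8], [8, 0, x - 18]]) - (-24)·det([[8, x + 2, -24], [-4, 0, x + 6], [8, 0, -16]]).

Evaluating gives χ_A(x) = x^4 - 8x^2 + 16 = (x - 2)^2(x + 2)^2.

χ_A(x) = (x - 2)^2(x + 2)^2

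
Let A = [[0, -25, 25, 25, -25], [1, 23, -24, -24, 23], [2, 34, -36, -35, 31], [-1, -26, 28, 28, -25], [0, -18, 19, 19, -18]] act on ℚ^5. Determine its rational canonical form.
R = [[0, 0, 0, 0, 25], [1, 0, 0, 0, -5], [0, 1, 0, 0, -6], [0, 0, 1, 0, -10], [0, 0, 0, 1, -3]]

The invariant factors of A (the non-unit diagonal entries of the Smith normal form of xI - A over ℚ[x]) are (x - 1)(x^2 + 2x + 5)^2, each dividing the next. The characteristic polynomial is their product, (x - 1)(x^2 + 2x + 5)^2.

The rational canonical form is the block-diagonal matrix of companion matrices C(f_i):
R = [[0, 0, 0, 0, 25], [1, 0, 0, 0, -5], [0, 1, 0, 0, -6], [0, 0, 1, 0, -10], [0, 0, 0, 1, -3]].

Note the characteristic polynomial does not split into linear factors over ℚ, so A has no Jordan form over ℚ; the rational canonical form exists over any field.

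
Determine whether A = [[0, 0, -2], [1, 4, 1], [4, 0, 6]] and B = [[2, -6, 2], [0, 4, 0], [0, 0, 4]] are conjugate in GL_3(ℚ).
No.

Both have characteristic polynomial (x - 4)^2(x - 2), but the minimal polynomial of A is (x - 4)^2(x - 2) while the minimal polynomial of B is (x - 4)(x - 2). The minimal polynomial is a similarity invariant, so A and B are not similar.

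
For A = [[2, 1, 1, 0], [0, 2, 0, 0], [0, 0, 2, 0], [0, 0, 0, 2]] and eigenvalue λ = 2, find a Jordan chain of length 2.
v_1 = [[-1, 1, 0, -1]]^T, v_2 = [[1, 0, 0, 0]]^T

We seek v_1 ∈ ker((A - 2I)^2) \ ker(A - 2I), then set v_{i+1} = (A - 2I) v_i.

One such chain is v_1 = [[-1, 1, 0, -1]]^T, v_2 = [[1, 0, 0, 0]]^T. Check: (A - 2I) v_2 = [[0, 0, 0, 0]]^T = 0.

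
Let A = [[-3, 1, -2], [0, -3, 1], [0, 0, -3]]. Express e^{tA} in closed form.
e^{tA} = [[e^{-3*t}, t*e^{-3*t}, t*(t - 4)*e^{-3*t}/2], [0, e^{-3*t}, t*e^{-3*t}], [0, 0, e^{-3*t}]]

A has Jordan form J = [[-3, 1, 0], [0, -3, 1], [0, 0, -3]] with A = PJP^{-1}, so e^{tA} = P e^{tJ} P^{-1}.

For a Jordan block J_k(λ), e^{tJ_k(λ)} = e^{λt} · (I + tN + t^2 N^2/2! + ... + t^{k-1} N^{k-1}/(k-1)!) where N is the nilpotent superdiagonal part.

Assembling the blocks and conjugating back gives the entries of e^{tA} as shown above.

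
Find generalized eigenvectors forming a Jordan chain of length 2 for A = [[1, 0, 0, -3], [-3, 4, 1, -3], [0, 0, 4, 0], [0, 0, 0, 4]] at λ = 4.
We seek v_1 ∈ ker((A - 4I)^2) \ ker(A - 4I), then set v_{i+1} = (A - 4I) v_i.

One such chain is v_1 = [[0, 0, 1, 0]]^T, v_2 = [[0, 1, 0, 0]]^T. Check: (A - 4I) v_2 = [[0, 0, 0, 0]]^T = 0.

v_1 = [[0, 0, 1, 0]]^T, v_2 = [[0, 1, 0, 0]]^T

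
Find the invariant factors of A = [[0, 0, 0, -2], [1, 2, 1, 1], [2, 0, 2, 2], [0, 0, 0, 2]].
x - 2, x(x - 2)^2

The Jordan structure of A has elementary divisors x, (x - 2)^2, (x - 2). Arranging the block sizes at each eigenvalue in decreasing order and taking row products gives the invariant factors.

Invariant factors (smallest first, each dividing the next): x - 2, x(x - 2)^2.

Check: the last factor x(x - 2)^2 is the minimal polynomial, and the product x(x - 2)^3 is the characteristic polynomial.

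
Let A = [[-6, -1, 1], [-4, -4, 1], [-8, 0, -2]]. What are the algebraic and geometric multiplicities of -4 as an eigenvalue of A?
The characteristic polynomial is (x + 4)^3, so the factor x + 4 appears with exponent 3: the algebraic multiplicity is 3.

rank(A + 4I) = 2, so the eigenspace has dimension 3 - 2 = 1: the geometric multiplicity is 1.

Since 1 < 3, A is not diagonalizable.

algebraic multiplicity 3, geometric multiplicity 1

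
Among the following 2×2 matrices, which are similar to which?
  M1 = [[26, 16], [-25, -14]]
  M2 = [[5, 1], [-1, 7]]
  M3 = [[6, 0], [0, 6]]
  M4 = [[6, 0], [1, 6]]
Characteristic polynomials: χ_{M1} = (x - 6)^2, χ_{M2} = (x - 6)^2, χ_{M3} = (x - 6)^2, χ_{M4} = (x - 6)^2.

{M1, M2, M4}: invariant factors (x - 6)^2.

{M3}: invariant factors x - 6, x - 6.

Matrices are similar if and only if their invariant-factor lists agree; the partition into similarity classes is {M1, M2, M4}, {M3}.

2 classes: {M1, M2, M4}, {M3}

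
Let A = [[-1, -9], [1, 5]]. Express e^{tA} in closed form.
A has Jordan form J = [[2, 1], [0, 2]] with A = PJP^{-1}, so e^{tA} = P e^{tJ} P^{-1}.

For a Jordan block J_k(λ), e^{tJ_k(λ)} = e^{λt} · (I + tN + t^2 N^2/2! + ... + t^{k-1} N^{k-1}/(k-1)!) where N is the nilpotent superdiagonal part.

Assembling the blocks and conjugating back gives the entries of e^{tA} as shown above.

e^{tA} = [[(1 - 3*t)*e^{2*t}, -9*t*e^{2*t}], [t*e^{2*t}, (3*t + 1)*e^{2*t}]]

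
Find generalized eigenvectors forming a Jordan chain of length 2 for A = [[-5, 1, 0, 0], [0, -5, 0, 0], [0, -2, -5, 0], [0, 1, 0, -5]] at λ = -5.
v_1 = [[1, 1, 1, -1]]^T, v_2 = [[1, 0, -2, 1]]^T

We seek v_1 ∈ ker((A + 5I)^2) \ ker(A + 5I), then set v_{i+1} = (A + 5I) v_i.

One such chain is v_1 = [[1, 1, 1, -1]]^T, v_2 = [[1, 0, -2, 1]]^T. Check: (A + 5I) v_2 = [[0, 0, 0, 0]]^T = 0.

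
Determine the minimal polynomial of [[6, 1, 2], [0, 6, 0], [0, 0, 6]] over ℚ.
m_A(x) = (x - 6)^2

The characteristic polynomial factors as (x - 6)^3. The minimal polynomial is ∏(x - λ)^{k_λ} where k_λ is the size of the largest Jordan block at λ.

For λ = 6: rank(A - 6I) = 1, and the largest Jordan block has size 2 (the smallest k with rank((A - 6I)^k) = rank((A - 6I)^(k+1))).

So m_A(x) = (x - 6)^2.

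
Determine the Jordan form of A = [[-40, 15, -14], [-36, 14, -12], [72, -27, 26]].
The characteristic polynomial is det(xI - A) = (x - 2)^2(x + 4), so the eigenvalues are -4 (algebraic multiplicity 1), 2 (algebraic multiplicity 2).

For λ = -4: algebraic multiplicity 1 gives one 1×1 block.

For λ = 2: rank(A - 2I) = 2, rank((A - 2I)^2) = 1. The eigenspace has dimension 3 - 2 = 1, so there is 1 Jordan block; the rank sequence gives block sizes [2].

Assembling the blocks gives the Jordan form J above.

J = [[-4, 0, 0], [0, 2, 1], [0, 0, 2]]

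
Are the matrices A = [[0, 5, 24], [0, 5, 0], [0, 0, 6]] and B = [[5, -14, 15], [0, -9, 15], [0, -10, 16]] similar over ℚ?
No.

trace(A) = 11 but trace(B) = 12. The trace is a similarity invariant, so A and B are not similar.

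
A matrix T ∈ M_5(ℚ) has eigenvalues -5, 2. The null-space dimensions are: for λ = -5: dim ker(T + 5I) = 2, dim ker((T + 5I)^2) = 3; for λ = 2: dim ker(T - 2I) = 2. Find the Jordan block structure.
Jordan blocks: (-5, 2), (-5, 1), (2, 1), (2, 1)

λ = -5: successive nullity increments [2, 1] count blocks of size ≥ k; block sizes are [2, 1].
λ = 2: successive nullity increments [2] count blocks of size ≥ k; block sizes are [1, 1].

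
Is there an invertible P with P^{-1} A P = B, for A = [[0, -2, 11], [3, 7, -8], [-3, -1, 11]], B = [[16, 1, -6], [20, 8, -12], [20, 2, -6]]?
Both have characteristic polynomial (x - 6)^3, but the minimal polynomial of A is (x - 6)^3 while the minimal polynomial of B is (x - 6)^2. The minimal polynomial is a similarity invariant, so A and B are not similar.

No.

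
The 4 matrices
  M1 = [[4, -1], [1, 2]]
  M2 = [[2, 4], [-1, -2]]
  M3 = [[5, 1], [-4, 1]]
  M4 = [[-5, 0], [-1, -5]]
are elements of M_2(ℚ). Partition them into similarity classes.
3 classes: {M1, M3}, {M2}, {M4}

Characteristic polynomials: χ_{M1} = (x - 3)^2, χ_{M2} = x^2, χ_{M3} = (x - 3)^2, χ_{M4} = (x + 5)^2.

{M1, M3}: invariant factors (x - 3)^2.

{M2}: invariant factors x^2.

{M4}: invariant factors (x + 5)^2.

Matrices are similar if and only if their invariant-factor lists agree; the partition into similarity classes is {M1, M3}, {M2}, {M4}.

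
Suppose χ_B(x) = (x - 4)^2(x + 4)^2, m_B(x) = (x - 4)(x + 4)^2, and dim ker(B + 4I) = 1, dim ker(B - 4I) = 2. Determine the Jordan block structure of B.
λ = -4: algebraic multiplicity 2 (exponent in χ_B), largest block size 2 (exponent in m_B), 1 block (geometric multiplicity). This forces block sizes [2].
λ = 4: algebraic multiplicity 2 (exponent in χ_B), largest block size 1 (exponent in m_B), 2 blocks (geometric multiplicity). These force block sizes [1, 1].

Jordan blocks: (-4, 2), (4, 1), (4, 1)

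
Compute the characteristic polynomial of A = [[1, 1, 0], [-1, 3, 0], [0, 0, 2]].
χ_A(x) = (x - 2)^3

xI - A = [[x - 1, -1, 0], [1, x - 3, 0], [0, 0, x - 2]].

Expanding det(xI - A) along the first row:
det(xI - A) = + (x - 1)·det([[x - 3, 0], [0, x - 2]]) - (-1)·det([[1, 0], [0, x - 2]]) + (0)·det([[1, x - 3], [0, 0]]).

Evaluating gives χ_A(x) = x^3 - 6x^2 + 12x - 8 = (x - 2)^3.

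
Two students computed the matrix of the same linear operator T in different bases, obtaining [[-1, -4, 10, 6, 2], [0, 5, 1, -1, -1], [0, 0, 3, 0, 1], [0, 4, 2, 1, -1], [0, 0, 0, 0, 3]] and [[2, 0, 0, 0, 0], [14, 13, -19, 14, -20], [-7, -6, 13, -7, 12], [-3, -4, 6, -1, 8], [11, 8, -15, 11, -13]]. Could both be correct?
No.

trace(A) = 11 but trace(B) = 14. The trace is a similarity invariant, so A and B are not similar.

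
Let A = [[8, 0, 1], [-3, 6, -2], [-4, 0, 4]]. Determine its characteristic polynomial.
χ_A(x) = (x - 6)^3

xI - A = [[x - 8, 0, -1], [3, x - 6, 2], [4, 0, x - 4]].

Expanding det(xI - A) along the first row:
det(xI - A) = + (x - 8)·det([[x - 6, 2], [0, x - 4]]) - (0)·det([[3, 2], [4, x - 4]]) + (-1)·det([[3, x - 6], [4, 0]]).

Evaluating gives χ_A(x) = x^3 - 18x^2 + 108x - 216 = (x - 6)^3.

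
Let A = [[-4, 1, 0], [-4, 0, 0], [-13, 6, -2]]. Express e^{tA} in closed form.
e^{tA} = [[(1 - 2*t)*e^{-2*t}, t*e^{-2*t}, 0], [-4*t*e^{-2*t}, (2*t + 1)*e^{-2*t}, 0], [t*(t - 13)*e^{-2*t}, t*(12 - t)*e^{-2*t}/2, e^{-2*t}]]

A has Jordan form J = [[-2, 1, 0], [0, -2, 1], [0, 0, -2]] with A = PJP^{-1}, so e^{tA} = P e^{tJ} P^{-1}.

For a Jordan block J_k(λ), e^{tJ_k(λ)} = e^{λt} · (I + tN + t^2 N^2/2! + ... + t^{k-1} N^{k-1}/(k-1)!) where N is the nilpotent superdiagonal part.

Assembling the blocks and conjugating back gives the entries of e^{tA} as shown above.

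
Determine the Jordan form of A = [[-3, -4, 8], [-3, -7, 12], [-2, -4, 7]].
J = [[-1, 1, 0], [0, -1, 0], [0, 0, -1]]

The characteristic polynomial is det(xI - A) = (x + 1)^3, so the eigenvalues are -1 (algebraic multiplicity 3).

For λ = -1: rank(A + I) = 1, rank((A + I)^2) = 0. The eigenspace has dimension 3 - 1 = 2, so there are 2 Jordan blocks; the rank sequence gives block sizes [2, 1].

Assembling the blocks gives the Jordan form J above.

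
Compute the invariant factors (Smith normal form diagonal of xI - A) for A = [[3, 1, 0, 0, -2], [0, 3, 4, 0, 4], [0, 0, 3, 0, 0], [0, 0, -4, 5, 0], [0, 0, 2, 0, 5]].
(x - 5)(x - 3), (x - 5)(x - 3)^2

The Jordan structure of A has elementary divisors (x - 3)^2, (x - 3), (x - 5), (x - 5). Arranging the block sizes at each eigenvalue in decreasing order and taking row products gives the invariant factors.

Invariant factors (smallest first, each dividing the next): (x - 5)(x - 3), (x - 5)(x - 3)^2.

Check: the last factor (x - 5)(x - 3)^2 is the minimal polynomial, and the product (x - 5)^2(x - 3)^3 is the characteristic polynomial.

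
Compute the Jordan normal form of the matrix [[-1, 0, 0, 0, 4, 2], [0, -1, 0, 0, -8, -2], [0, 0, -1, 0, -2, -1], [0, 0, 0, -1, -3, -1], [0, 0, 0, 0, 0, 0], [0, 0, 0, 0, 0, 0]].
The characteristic polynomial is det(xI - A) = x^2(x + 1)^4, so the eigenvalues are -1 (algebraic multiplicity 4), 0 (algebraic multiplicity 2).

For λ = -1: rank(A + I) = 2. The eigenspace has dimension 6 - 2 = 4, so there are 4 Jordan blocks; the rank sequence gives block sizes [1, 1, 1, 1].

For λ = 0: rank(A) = 4. The eigenspace has dimension 6 - 4 = 2, so there are 2 Jordan blocks; the rank sequence gives block sizes [1, 1].

Assembling the blocks gives the Jordan form J above.

J = [[-1, 0, 0, 0, 0, 0], [0, -1, 0, 0, 0, 0], [0, 0, -1, 0, 0, 0], [0, 0, 0, -1, 0, 0], [0, 0, 0, 0, 0, 0], [0, 0, 0, 0, 0, 0]]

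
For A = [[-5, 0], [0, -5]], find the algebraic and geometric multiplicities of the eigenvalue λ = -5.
algebraic multiplicity 2, geometric multiplicity 2

The characteristic polynomial is (x + 5)^2, so the factor x + 5 appears with exponent 2: the algebraic multiplicity is 2.

rank(A + 5I) = 0, so the eigenspace has dimension 2 - 0 = 2: the geometric multiplicity is 2.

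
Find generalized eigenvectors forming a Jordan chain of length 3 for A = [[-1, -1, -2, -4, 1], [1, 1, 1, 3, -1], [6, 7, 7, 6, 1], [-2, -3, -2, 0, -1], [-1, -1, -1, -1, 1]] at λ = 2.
v_1 = [[1, 0, -3, 1, 1]]^T, v_2 = [[0, 0, -2, 1, 0]]^T, v_3 = [[0, 1, -4, 2, 1]]^T

We seek v_1 ∈ ker((A - 2I)^3) \ ker((A - 2I)^2), then set v_{i+1} = (A - 2I) v_i.

One such chain is v_1 = [[1, 0, -3, 1, 1]]^T, v_2 = [[0, 0, -2, 1, 0]]^T, v_3 = [[0, 1, -4, 2, 1]]^T. Check: (A - 2I) v_3 = [[0, 0, 0, 0, 0]]^T = 0.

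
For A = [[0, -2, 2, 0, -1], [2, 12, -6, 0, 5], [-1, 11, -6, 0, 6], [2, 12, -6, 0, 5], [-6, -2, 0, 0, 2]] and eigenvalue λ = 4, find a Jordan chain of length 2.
v_1 = [[0, -1, -1, -1, 0]]^T, v_2 = [[0, -2, -1, -2, 2]]^T

We seek v_1 ∈ ker((A - 4I)^2) \ ker(A - 4I), then set v_{i+1} = (A - 4I) v_i.

One such chain is v_1 = [[0, -1, -1, -1, 0]]^T, v_2 = [[0, -2, -1, -2, 2]]^T. Check: (A - 4I) v_2 = [[0, 0, 0, 0, 0]]^T = 0.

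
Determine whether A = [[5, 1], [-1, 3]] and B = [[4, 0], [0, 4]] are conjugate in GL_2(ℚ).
Both have characteristic polynomial (x - 4)^2, but the minimal polynomial of A is (x - 4)^2 while the minimal polynomial of B is x - 4. The minimal polynomial is a similarity invariant, so A and B are not similar.

No.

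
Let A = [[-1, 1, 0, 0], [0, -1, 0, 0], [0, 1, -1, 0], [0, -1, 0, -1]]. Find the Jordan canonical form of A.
J = [[-1, 1, 0, 0], [0, -1, 0, 0], [0, 0, -1, 0], [0, 0, 0, -1]]

The characteristic polynomial is det(xI - A) = (x + 1)^4, so the eigenvalues are -1 (algebraic multiplicity 4).

For λ = -1: rank(A + I) = 1, rank((A + I)^2) = 0. The eigenspace has dimension 4 - 1 = 3, so there are 3 Jordan blocks; the rank sequence gives block sizes [2, 1, 1].

Assembling the blocks gives the Jordan form J above.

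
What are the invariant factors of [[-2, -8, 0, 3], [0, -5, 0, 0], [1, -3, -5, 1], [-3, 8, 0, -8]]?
The Jordan structure of A has elementary divisors (x + 5)^2, (x + 5)^2. Arranging the block sizes at each eigenvalue in decreasing order and taking row products gives the invariant factors.

Invariant factors (smallest first, each dividing the next): (x + 5)^2, (x + 5)^2.

Check: the last factor (x + 5)^2 is the minimal polynomial, and the product (x + 5)^4 is the characteristic polynomial.

(x + 5)^2, (x + 5)^2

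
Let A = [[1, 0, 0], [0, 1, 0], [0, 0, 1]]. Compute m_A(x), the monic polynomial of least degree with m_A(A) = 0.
m_A(x) = x - 1

The characteristic polynomial factors as (x - 1)^3. The minimal polynomial is ∏(x - λ)^{k_λ} where k_λ is the size of the largest Jordan block at λ.

For λ = 1: rank(A - I) = 0, and the largest Jordan block has size 1 (the smallest k with rank((A - I)^k) = rank((A - I)^(k+1))).

So m_A(x) = x - 1.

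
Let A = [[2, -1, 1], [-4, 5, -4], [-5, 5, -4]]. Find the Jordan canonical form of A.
J = [[1, 1, 0], [0, 1, 0], [0, 0, 1]]

The characteristic polynomial is det(xI - A) = (x - 1)^3, so the eigenvalues are 1 (algebraic multiplicity 3).

For λ = 1: rank(A - I) = 1, rank((A - I)^2) = 0. The eigenspace has dimension 3 - 1 = 2, so there are 2 Jordan blocks; the rank sequence gives block sizes [2, 1].

Assembling the blocks gives the Jordan form J above.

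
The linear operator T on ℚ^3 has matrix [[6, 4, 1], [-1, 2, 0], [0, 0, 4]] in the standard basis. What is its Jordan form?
J = [[4, 1, 0], [0, 4, 1], [0, 0, 4]]

The characteristic polynomial is det(xI - A) = (x - 4)^3, so the eigenvalues are 4 (algebraic multiplicity 3).

For λ = 4: rank(A - 4I) = 2, rank((A - 4I)^2) = 1, rank((A - 4I)^3) = 0. The eigenspace has dimension 3 - 2 = 1, so there is 1 Jordan block; the rank sequence gives block sizes [3].

Assembling the blocks gives the Jordan form J above.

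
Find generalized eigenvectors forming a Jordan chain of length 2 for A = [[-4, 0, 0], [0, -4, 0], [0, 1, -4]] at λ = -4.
v_1 = [[2, 1, 1]]^T, v_2 = [[0, 0, 1]]^T

We seek v_1 ∈ ker((A + 4I)^2) \ ker(A + 4I), then set v_{i+1} = (A + 4I) v_i.

One such chain is v_1 = [[2, 1, 1]]^T, v_2 = [[0, 0, 1]]^T. Check: (A + 4I) v_2 = [[0, 0, 0]]^T = 0.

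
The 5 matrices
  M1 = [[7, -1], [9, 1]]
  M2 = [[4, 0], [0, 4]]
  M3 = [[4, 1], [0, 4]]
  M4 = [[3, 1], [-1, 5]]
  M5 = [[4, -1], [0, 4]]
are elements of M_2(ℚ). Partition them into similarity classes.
Characteristic polynomials: χ_{M1} = (x - 4)^2, χ_{M2} = (x - 4)^2, χ_{M3} = (x - 4)^2, χ_{M4} = (x - 4)^2, χ_{M5} = (x - 4)^2.

{M1, M3, M4, M5}: invariant factors (x - 4)^2.

{M2}: invariant factors x - 4, x - 4.

Matrices are similar if and only if their invariant-factor lists agree; the partition into similarity classes is {M1, M3, M4, M5}, {M2}.

2 classes: {M1, M3, M4, M5}, {M2}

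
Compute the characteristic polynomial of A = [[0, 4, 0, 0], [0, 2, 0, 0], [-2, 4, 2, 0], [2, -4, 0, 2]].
χ_A(x) = x(x - 2)^3

xI - A = [[x, -4, 0, 0], [0, x - 2, 0, 0], [2, -4, x - 2, 0], [-2, 4, 0, x - 2]].

Expanding det(xI - A) along the first row:
det(xI - A) = + (x)·det([[x - 2, 0, 0], [-4, x - 2, 0], [4, 0, x - 2]]) - (-4)·det([[0, 0, 0], [2, x - 2, 0], [-2, 0, x - 2]]) + (0)·det([[0, x - 2, 0], [2, -4, 0], [-2, 4, x - 2]]) - (0)·det([[0, x - 2, 0], [2, -4, x - 2], [-2, 4, 0]]).

Evaluating gives χ_A(x) = x^4 - 6x^3 + 12x^2 - 8x = x(x - 2)^3.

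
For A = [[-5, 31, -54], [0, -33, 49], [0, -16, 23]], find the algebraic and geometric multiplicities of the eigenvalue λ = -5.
algebraic multiplicity 3, geometric multiplicity 1

The characteristic polynomial is (x + 5)^3, so the factor x + 5 appears with exponent 3: the algebraic multiplicity is 3.

rank(A + 5I) = 2, so the eigenspace has dimension 3 - 2 = 1: the geometric multiplicity is 1.

Since 1 < 3, A is not diagonalizable.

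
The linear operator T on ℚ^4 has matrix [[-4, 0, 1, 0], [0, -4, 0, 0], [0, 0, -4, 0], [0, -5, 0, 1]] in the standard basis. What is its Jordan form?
The characteristic polynomial is det(xI - A) = (x - 1)(x + 4)^3, so the eigenvalues are -4 (algebraic multiplicity 3), 1 (algebraic multiplicity 1).

For λ = -4: rank(A + 4I) = 2, rank((A + 4I)^2) = 1. The eigenspace has dimension 4 - 2 = 2, so there are 2 Jordan blocks; the rank sequence gives block sizes [2, 1].

For λ = 1: algebraic multiplicity 1 gives one 1×1 block.

Assembling the blocks gives the Jordan form J above.

J = [[-4, 1, 0, 0], [0, -4, 0, 0], [0, 0, -4, 0], [0, 0, 0, 1]]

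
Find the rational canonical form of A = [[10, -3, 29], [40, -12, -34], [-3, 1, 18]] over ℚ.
The invariant factors of A (the non-unit diagonal entries of the Smith normal form of xI - A over ℚ[x]) are (x - 6)(x - 5)^2, each dividing the next. The characteristic polynomial is their product, (x - 6)(x - 5)^2.

The rational canonical form is the block-diagonal matrix of companion matrices C(f_i):
R = [[0, 0, 150], [1, 0, -85], [0, 1, 16]].

R = [[0, 0, 150], [1, 0, -85], [0, 1, 16]]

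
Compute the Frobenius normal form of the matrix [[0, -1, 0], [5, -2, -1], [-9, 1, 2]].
The invariant factors of A (the non-unit diagonal entries of the Smith normal form of xI - A over ℚ[x]) are x^3 + 2x - 1, each dividing the next. The characteristic polynomial is their product, x^3 + 2x - 1.

The rational canonical form is the block-diagonal matrix of companion matrices C(f_i):
R = [[0, 0, 1], [1, 0, -2], [0, 1, 0]].

Note the characteristic polynomial does not split into linear factors over ℚ, so A has no Jordan form over ℚ; the rational canonical form exists over any field.

R = [[0, 0, 1], [1, 0, -2], [0, 1, 0]]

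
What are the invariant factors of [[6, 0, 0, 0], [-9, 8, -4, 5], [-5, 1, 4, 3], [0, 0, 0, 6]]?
x - 6, (x - 6)^3

The Jordan structure of A has elementary divisors (x - 6)^3, (x - 6). Arranging the block sizes at each eigenvalue in decreasing order and taking row products gives the invariant factors.

Invariant factors (smallest first, each dividing the next): x - 6, (x - 6)^3.

Check: the last factor (x - 6)^3 is the minimal polynomial, and the product (x - 6)^4 is the characteristic polynomial.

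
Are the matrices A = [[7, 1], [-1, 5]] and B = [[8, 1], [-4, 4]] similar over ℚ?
Two matrices over a field are similar if and only if they have the same invariant factors.

Both A and B have characteristic polynomial (x - 6)^2 and minimal polynomial (x - 6)^2. Computing further, both have invariant factors (x - 6)^2. Hence A and B are similar.

Yes.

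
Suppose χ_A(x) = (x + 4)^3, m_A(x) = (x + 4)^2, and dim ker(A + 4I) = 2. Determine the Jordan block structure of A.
λ = -4: algebraic multiplicity 3 (exponent in χ_A), largest block size 2 (exponent in m_A), 2 blocks (geometric multiplicity). These force block sizes [2, 1].

Jordan blocks: (-4, 2), (-4, 1)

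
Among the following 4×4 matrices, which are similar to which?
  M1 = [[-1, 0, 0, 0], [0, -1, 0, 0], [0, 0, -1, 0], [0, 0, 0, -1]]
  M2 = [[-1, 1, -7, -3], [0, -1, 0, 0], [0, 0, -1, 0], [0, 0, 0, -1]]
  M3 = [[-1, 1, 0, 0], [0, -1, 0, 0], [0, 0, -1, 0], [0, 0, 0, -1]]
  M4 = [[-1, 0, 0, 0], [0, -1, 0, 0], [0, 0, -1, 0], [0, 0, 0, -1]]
Characteristic polynomials: χ_{M1} = (x + 1)^4, χ_{M2} = (x + 1)^4, χ_{M3} = (x + 1)^4, χ_{M4} = (x + 1)^4.

{M1, M4}: invariant factors x + 1, x + 1, x + 1, x + 1.

{M2, M3}: invariant factors x + 1, x + 1, (x + 1)^2.

Matrices are similar if and only if their invariant-factor lists agree; the partition into similarity classes is {M1, M4}, {M2, M3}.

2 classes: {M1, M4}, {M2, M3}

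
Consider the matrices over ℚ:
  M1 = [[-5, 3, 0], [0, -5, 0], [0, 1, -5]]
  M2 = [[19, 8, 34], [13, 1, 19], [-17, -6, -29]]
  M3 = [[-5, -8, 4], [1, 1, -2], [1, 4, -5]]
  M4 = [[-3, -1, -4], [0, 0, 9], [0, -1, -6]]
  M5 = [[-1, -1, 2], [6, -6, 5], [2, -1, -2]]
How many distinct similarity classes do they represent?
3 classes: {M1}, {M2, M4, M5}, {M3}

Characteristic polynomials: χ_{M1} = (x + 5)^3, χ_{M2} = (x + 3)^3, χ_{M3} = (x + 3)^3, χ_{M4} = (x + 3)^3, χ_{M5} = (x + 3)^3.

{M1}: invariant factors x + 5, (x + 5)^2.

{M2, M4, M5}: invariant factors (x + 3)^3.

{M3}: invariant factors x + 3, (x + 3)^2.

Matrices are similar if and only if their invariant-factor lists agree; the partition into similarity classes is {M1}, {M2, M4, M5}, {M3}.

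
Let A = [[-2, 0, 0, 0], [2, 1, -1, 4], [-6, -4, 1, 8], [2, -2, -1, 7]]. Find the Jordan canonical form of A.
The characteristic polynomial is det(xI - A) = (x - 3)^3(x + 2), so the eigenvalues are -2 (algebraic multiplicity 1), 3 (algebraic multiplicity 3).

For λ = -2: algebraic multiplicity 1 gives one 1×1 block.

For λ = 3: rank(A - 3I) = 2, rank((A - 3I)^2) = 1. The eigenspace has dimension 4 - 2 = 2, so there are 2 Jordan blocks; the rank sequence gives block sizes [2, 1].

Assembling the blocks gives the Jordan form J above.

J = [[-2, 0, 0, 0], [0, 3, 1, 0], [0, 0, 3, 0], [0, 0, 0, 3]]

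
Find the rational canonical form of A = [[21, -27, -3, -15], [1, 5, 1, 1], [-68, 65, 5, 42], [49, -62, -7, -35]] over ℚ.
R = [[0, 0, 0, -12], [1, 0, 0, 1], [0, 1, 0, 1], [0, 0, 1, -4]]

The invariant factors of A (the non-unit diagonal entries of the Smith normal form of xI - A over ℚ[x]) are (x + 4)(x^3 - x + 3), each dividing the next. The characteristic polynomial is their product, (x + 4)(x^3 - x + 3).

The rational canonical form is the block-diagonal matrix of companion matrices C(f_i):
R = [[0, 0, 0, -12], [1, 0, 0, 1], [0, 1, 0, 1], [0, 0, 1, -4]].

Note the characteristic polynomial does not split into linear factors over ℚ, so A has no Jordan form over ℚ; the rational canonical form exists over any field.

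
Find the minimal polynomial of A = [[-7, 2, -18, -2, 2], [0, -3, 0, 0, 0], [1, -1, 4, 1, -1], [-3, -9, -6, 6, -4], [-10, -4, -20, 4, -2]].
The characteristic polynomial factors as (x - 2)^3(x + 3)(x + 5). The minimal polynomial is ∏(x - λ)^{k_λ} where k_λ is the size of the largest Jordan block at λ.

For λ = -5: rank(A + 5I) = 4, and the largest Jordan block has size 1 (the smallest k with rank((A + 5I)^k) = rank((A + 5I)^(k+1))).
For λ = -3: rank(A + 3I) = 4, and the largest Jordan block has size 1 (the smallest k with rank((A + 3I)^k) = rank((A + 3I)^(k+1))).
For λ = 2: rank(A - 2I) = 3, and the largest Jordan block has size 2 (the smallest k with rank((A - 2I)^k) = rank((A - 2I)^(k+1))).

So m_A(x) = (x - 2)^2(x + 3)(x + 5).

m_A(x) = (x - 2)^2(x + 3)(x + 5)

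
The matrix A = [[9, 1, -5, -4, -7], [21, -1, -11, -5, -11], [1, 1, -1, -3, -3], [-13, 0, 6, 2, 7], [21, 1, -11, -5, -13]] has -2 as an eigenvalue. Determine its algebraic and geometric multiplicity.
algebraic multiplicity 3, geometric multiplicity 2

The characteristic polynomial is (x - 1)^2(x + 2)^3, so the factor x + 2 appears with exponent 3: the algebraic multiplicity is 3.

rank(A + 2I) = 3, so the eigenspace has dimension 5 - 3 = 2: the geometric multiplicity is 2.

Since 2 < 3, A is not diagonalizable.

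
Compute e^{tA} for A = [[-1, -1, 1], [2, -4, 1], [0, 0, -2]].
A has Jordan form J = [[-3, 0, 0], [0, -2, 1], [0, 0, -2]] with A = PJP^{-1}, so e^{tA} = P e^{tJ} P^{-1}.

For a Jordan block J_k(λ), e^{tJ_k(λ)} = e^{λt} · (I + tN + t^2 N^2/2! + ... + t^{k-1} N^{k-1}/(k-1)!) where N is the nilpotent superdiagonal part.

Assembling the blocks and conjugating back gives the entries of e^{tA} as shown above.

e^{tA} = [[(2*e^{t} - 1)*e^{-3*t}, (1 - e^{t})*e^{-3*t}, t*e^{-2*t}], [(2*e^{t} - 2)*e^{-3*t}, (2 - e^{t})*e^{-3*t}, t*e^{-2*t}], [0, 0, e^{-2*t}]]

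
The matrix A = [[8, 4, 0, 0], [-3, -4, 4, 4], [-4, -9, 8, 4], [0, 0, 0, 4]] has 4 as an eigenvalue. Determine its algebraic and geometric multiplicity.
algebraic multiplicity 4, geometric multiplicity 2

The characteristic polynomial is (x - 4)^4, so the factor x - 4 appears with exponent 4: the algebraic multiplicity is 4.

rank(A - 4I) = 2, so the eigenspace has dimension 4 - 2 = 2: the geometric multiplicity is 2.

Since 2 < 4, A is not diagonalizable.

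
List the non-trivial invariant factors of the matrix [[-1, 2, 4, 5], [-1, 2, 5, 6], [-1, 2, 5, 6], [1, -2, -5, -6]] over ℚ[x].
The Jordan structure of A has elementary divisors x^3, x. Arranging the block sizes at each eigenvalue in decreasing order and taking row products gives the invariant factors.

Invariant factors (smallest first, each dividing the next): x, x^3.

Check: the last factor x^3 is the minimal polynomial, and the product x^4 is the characteristic polynomial.

x, x^3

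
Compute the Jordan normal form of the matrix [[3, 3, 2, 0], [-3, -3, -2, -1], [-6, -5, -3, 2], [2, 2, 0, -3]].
The characteristic polynomial is det(xI - A) = (x + 1)^2(x + 2)^2, so the eigenvalues are -2 (algebraic multiplicity 2), -1 (algebraic multiplicity 2).

For λ = -2: rank(A + 2I) = 3, rank((A + 2I)^2) = 2. The eigenspace has dimension 4 - 3 = 1, so there is 1 Jordan block; the rank sequence gives block sizes [2].

For λ = -1: rank(A + I) = 2. The eigenspace has dimension 4 - 2 = 2, so there are 2 Jordan blocks; the rank sequence gives block sizes [1, 1].

Assembling the blocks gives the Jordan form J above.

J = [[-2, 1, 0, 0], [0, -2, 0, 0], [0, 0, -1, 0], [0, 0, 0, -1]]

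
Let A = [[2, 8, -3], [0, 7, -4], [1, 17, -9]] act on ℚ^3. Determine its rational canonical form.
The invariant factors of A (the non-unit diagonal entries of the Smith normal form of xI - A over ℚ[x]) are x^3 + 4x + 1, each dividing the next. The characteristic polynomial is their product, x^3 + 4x + 1.

The rational canonical form is the block-diagonal matrix of companion matrices C(f_i):
R = [[0, 0, -1], [1, 0, -4], [0, 1, 0]].

Note the characteristic polynomial does not split into linear factors over ℚ, so A has no Jordan form over ℚ; the rational canonical form exists over any field.

R = [[0, 0, -1], [1, 0, -4], [0, 1, 0]]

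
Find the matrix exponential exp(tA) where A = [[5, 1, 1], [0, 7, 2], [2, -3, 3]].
e^{tA} = [[(t^2 + 1)*e^{5*t}, t*(2 - t)*e^{5*t}/2, t*e^{5*t}], [2*t^2*e^{5*t}, (-t^2 + 2*t + 1)*e^{5*t}, 2*t*e^{5*t}], [2*t*(1 - t)*e^{5*t}, t*(t - 3)*e^{5*t}, (1 - 2*t)*e^{5*t}]]

A has Jordan form J = [[5, 1, 0], [0, 5, 1], [0, 0, 5]] with A = PJP^{-1}, so e^{tA} = P e^{tJ} P^{-1}.

For a Jordan block J_k(λ), e^{tJ_k(λ)} = e^{λt} · (I + tN + t^2 N^2/2! + ... + t^{k-1} N^{k-1}/(k-1)!) where N is the nilpotent superdiagonal part.

Assembling the blocks and conjugating back gives the entries of e^{tA} as shown above.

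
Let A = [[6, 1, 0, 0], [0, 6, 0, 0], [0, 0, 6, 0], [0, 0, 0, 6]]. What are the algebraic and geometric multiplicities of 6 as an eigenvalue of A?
The characteristic polynomial is (x - 6)^4, so the factor x - 6 appears with exponent 4: the algebraic multiplicity is 4.

rank(A - 6I) = 1, so the eigenspace has dimension 4 - 1 = 3: the geometric multiplicity is 3.

Since 3 < 4, A is not diagonalizable.

algebraic multiplicity 4, geometric multiplicity 3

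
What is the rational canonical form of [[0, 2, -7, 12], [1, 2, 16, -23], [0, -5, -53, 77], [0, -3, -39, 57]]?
The invariant factors of A (the non-unit diagonal entries of the Smith normal form of xI - A over ℚ[x]) are (x - 6)(x^3 - x + 3), each dividing the next. The characteristic polynomial is their product, (x - 6)(x^3 - x + 3).

The rational canonical form is the block-diagonal matrix of companion matrices C(f_i):
R = [[0, 0, 0, 18], [1, 0, 0, -9], [0, 1, 0, 1], [0, 0, 1, 6]].

Note the characteristic polynomial does not split into linear factors over ℚ, so A has no Jordan form over ℚ; the rational canonical form exists over any field.

R = [[0, 0, 0, 18], [1, 0, 0, -9], [0, 1, 0, 1], [0, 0, 1, 6]]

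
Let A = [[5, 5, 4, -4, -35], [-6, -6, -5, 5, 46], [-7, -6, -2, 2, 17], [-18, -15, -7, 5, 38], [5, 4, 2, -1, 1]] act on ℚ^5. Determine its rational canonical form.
The invariant factors of A (the non-unit diagonal entries of the Smith normal form of xI - A over ℚ[x]) are (x - 4)(x + 1)(x^3 + 3x - 3), each dividing the next. The characteristic polynomial is their product, (x - 4)(x + 1)(x^3 + 3x - 3).

The rational canonical form is the block-diagonal matrix of companion matrices C(f_i):
R = [[0, 0, 0, 0, -12], [1, 0, 0, 0, 3], [0, 1, 0, 0, 12], [0, 0, 1, 0, 1], [0, 0, 0, 1, 3]].

Note the characteristic polynomial does not split into linear factors over ℚ, so A has no Jordan form over ℚ; the rational canonical form exists over any field.

R = [[0, 0, 0, 0, -12], [1, 0, 0, 0, 3], [0, 1, 0, 0, 12], [0, 0, 1, 0, 1], [0, 0, 0, 1, 3]]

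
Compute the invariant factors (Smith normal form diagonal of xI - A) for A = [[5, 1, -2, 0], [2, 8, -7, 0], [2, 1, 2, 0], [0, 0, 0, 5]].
The Jordan structure of A has elementary divisors (x - 5)^3, (x - 5). Arranging the block sizes at each eigenvalue in decreasing order and taking row products gives the invariant factors.

Invariant factors (smallest first, each dividing the next): x - 5, (x - 5)^3.

Check: the last factor (x - 5)^3 is the minimal polynomial, and the product (x - 5)^4 is the characteristic polynomial.

x - 5, (x - 5)^3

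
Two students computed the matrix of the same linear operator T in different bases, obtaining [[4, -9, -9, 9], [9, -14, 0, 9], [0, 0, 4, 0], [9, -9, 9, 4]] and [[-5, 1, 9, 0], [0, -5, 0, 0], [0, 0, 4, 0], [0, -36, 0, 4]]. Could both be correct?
No.

Both have characteristic polynomial (x - 4)^2(x + 5)^2, but the minimal polynomial of A is (x - 4)(x + 5) while the minimal polynomial of B is (x - 4)(x + 5)^2. The minimal polynomial is a similarity invariant, so A and B are not similar.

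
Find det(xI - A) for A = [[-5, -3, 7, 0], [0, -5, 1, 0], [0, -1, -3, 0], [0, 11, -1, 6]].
xI - A = [[x + 5, 3, -7, 0], [0, x + 5, -1, 0], [0, 1, x + 3, 0], [0, -11, 1, x - 6]].

Expanding det(xI - A) along the first row:
det(xI - A) = + (x + 5)·det([[x + 5, -1, 0], [1, x + 3, 0], [-11, 1, x - 6]]) - (3)·det([[0, -1, 0], [0, x + 3, 0], [0, 1, x - 6]]) + (-7)·det([[0, x + 5, 0], [0, 1, 0], [0, -11, x - 6]]) - (0)·det([[0, x + 5, -1], [0, 1, x + 3], [0, -11, 1]]).

Evaluating gives χ_A(x) = x^4 + 7x^3 - 22x^2 - 256x - 480 = (x - 6)(x + 4)^2(x + 5).

χ_A(x) = (x - 6)(x + 4)^2(x + 5)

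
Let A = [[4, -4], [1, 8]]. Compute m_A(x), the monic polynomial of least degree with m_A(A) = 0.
m_A(x) = (x - 6)^2

The characteristic polynomial factors as (x - 6)^2. The minimal polynomial is ∏(x - λ)^{k_λ} where k_λ is the size of the largest Jordan block at λ.

For λ = 6: rank(A - 6I) = 1, and the largest Jordan block has size 2 (the smallest k with rank((A - 6I)^k) = rank((A - 6I)^(k+1))).

So m_A(x) = (x - 6)^2.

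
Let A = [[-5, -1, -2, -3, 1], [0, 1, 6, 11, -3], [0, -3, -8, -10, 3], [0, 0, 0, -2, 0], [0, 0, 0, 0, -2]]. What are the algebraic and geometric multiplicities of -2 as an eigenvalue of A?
algebraic multiplicity 3, geometric multiplicity 2

The characteristic polynomial is (x + 2)^3(x + 5)^2, so the factor x + 2 appears with exponent 3: the algebraic multiplicity is 3.

rank(A + 2I) = 3, so the eigenspace has dimension 5 - 3 = 2: the geometric multiplicity is 2.

Since 2 < 3, A is not diagonalizable.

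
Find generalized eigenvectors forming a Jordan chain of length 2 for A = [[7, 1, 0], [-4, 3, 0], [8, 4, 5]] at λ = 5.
We seek v_1 ∈ ker((A - 5I)^2) \ ker(A - 5I), then set v_{i+1} = (A - 5I) v_i.

One such chain is v_1 = [[-1, 3, -6]]^T, v_2 = [[1, -2, 4]]^T. Check: (A - 5I) v_2 = [[0, 0, 0]]^T = 0.

v_1 = [[-1, 3, -6]]^T, v_2 = [[1, -2, 4]]^T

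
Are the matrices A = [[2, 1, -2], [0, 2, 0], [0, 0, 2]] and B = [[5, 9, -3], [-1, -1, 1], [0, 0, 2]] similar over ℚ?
Two matrices over a field are similar if and only if they have the same invariant factors.

Both A and B have characteristic polynomial (x - 2)^3 and minimal polynomial (x - 2)^2. Computing further, both have invariant factors x - 2, (x - 2)^2. Hence A and B are similar.

Yes.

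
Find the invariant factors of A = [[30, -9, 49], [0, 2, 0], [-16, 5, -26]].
(x - 2)^3

The Jordan structure of A has elementary divisors (x - 2)^3. Arranging the block sizes at each eigenvalue in decreasing order and taking row products gives the invariant factors.

Invariant factors (smallest first, each dividing the next): (x - 2)^3.

Check: the last factor (x - 2)^3 is the minimal polynomial, and the product (x - 2)^3 is the characteristic polynomial.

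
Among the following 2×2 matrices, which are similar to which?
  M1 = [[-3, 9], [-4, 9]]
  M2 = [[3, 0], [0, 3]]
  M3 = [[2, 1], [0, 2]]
Characteristic polynomials: χ_{M1} = (x - 3)^2, χ_{M2} = (x - 3)^2, χ_{M3} = (x - 2)^2.

{M1}: invariant factors (x - 3)^2.

{M2}: invariant factors x - 3, x - 3.

{M3}: invariant factors (x - 2)^2.

Matrices are similar if and only if their invariant-factor lists agree; the partition into similarity classes is {M1}, {M2}, {M3}.

3 classes: {M1}, {M2}, {M3}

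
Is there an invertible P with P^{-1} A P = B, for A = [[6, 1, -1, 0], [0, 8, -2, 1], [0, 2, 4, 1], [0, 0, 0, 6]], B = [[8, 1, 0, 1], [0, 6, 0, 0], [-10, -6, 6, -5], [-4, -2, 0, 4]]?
Two matrices over a field are similar if and only if they have the same invariant factors.

Both A and B have characteristic polynomial (x - 6)^4 and minimal polynomial (x - 6)^2. Computing further, both have invariant factors (x - 6)^2, (x - 6)^2. Hence A and B are similar.

Yes.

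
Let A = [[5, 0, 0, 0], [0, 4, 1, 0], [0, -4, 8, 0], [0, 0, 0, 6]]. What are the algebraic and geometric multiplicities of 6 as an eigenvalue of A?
algebraic multiplicity 3, geometric multiplicity 2

The characteristic polynomial is (x - 6)^3(x - 5), so the factor x - 6 appears with exponent 3: the algebraic multiplicity is 3.

rank(A - 6I) = 2, so the eigenspace has dimension 4 - 2 = 2: the geometric multiplicity is 2.

Since 2 < 3, A is not diagonalizable.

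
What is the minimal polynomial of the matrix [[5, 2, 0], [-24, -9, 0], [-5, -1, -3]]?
The characteristic polynomial factors as (x + 1)(x + 3)^2. The minimal polynomial is ∏(x - λ)^{k_λ} where k_λ is the size of the largest Jordan block at λ.

For λ = -3: rank(A + 3I) = 2, and the largest Jordan block has size 2 (the smallest k with rank((A + 3I)^k) = rank((A + 3I)^(k+1))).
For λ = -1: rank(A + I) = 2, and the largest Jordan block has size 1 (the smallest k with rank((A + I)^k) = rank((A + I)^(k+1))).

So m_A(x) = (x + 1)(x + 3)^2.

m_A(x) = (x + 1)(x + 3)^2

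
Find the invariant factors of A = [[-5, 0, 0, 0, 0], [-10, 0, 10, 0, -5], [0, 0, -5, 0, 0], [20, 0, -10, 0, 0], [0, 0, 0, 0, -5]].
x + 5, x(x + 5), x(x + 5)

The Jordan structure of A has elementary divisors (x + 5), (x + 5), (x + 5), x, x. Arranging the block sizes at each eigenvalue in decreasing order and taking row products gives the invariant factors.

Invariant factors (smallest first, each dividing the next): x + 5, x(x + 5), x(x + 5).

Check: the last factor x(x + 5) is the minimal polynomial, and the product x^2(x + 5)^3 is the characteristic polynomial.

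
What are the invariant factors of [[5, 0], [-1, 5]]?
The Jordan structure of A has elementary divisors (x - 5)^2. Arranging the block sizes at each eigenvalue in decreasing order and taking row products gives the invariant factors.

Invariant factors (smallest first, each dividing the next): (x - 5)^2.

Check: the last factor (x - 5)^2 is the minimal polynomial, and the product (x - 5)^2 is the characteristic polynomial.

(x - 5)^2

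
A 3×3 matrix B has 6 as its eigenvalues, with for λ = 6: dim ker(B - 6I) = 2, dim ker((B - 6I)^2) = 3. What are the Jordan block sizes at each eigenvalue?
λ = 6: successive nullity increments [2, 1] count blocks of size ≥ k; block sizes are [2, 1].

Jordan blocks: (6, 2), (6, 1)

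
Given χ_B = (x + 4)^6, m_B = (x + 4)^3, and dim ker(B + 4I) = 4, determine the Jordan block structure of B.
Jordan blocks: (-4, 3), (-4, 1), (-4, 1), (-4, 1)

λ = -4: algebraic multiplicity 6 (exponent in χ_B), largest block size 3 (exponent in m_B), 4 blocks (geometric multiplicity). These force block sizes [3, 1, 1, 1].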